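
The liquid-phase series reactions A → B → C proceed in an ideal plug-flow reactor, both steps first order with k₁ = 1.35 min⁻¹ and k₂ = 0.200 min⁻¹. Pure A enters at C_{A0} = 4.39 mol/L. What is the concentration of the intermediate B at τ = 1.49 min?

3.14 mol/L

The intermediate concentration in a first-order A→B→C sequence is C_B = k₁C_{A0}(e^(−k₁τ) − e^(−k₂τ))/(k₂−k₁).
e^(−k₁τ) = e^(−1.35×1.49) = e^(−2.012) = 0.1338; e^(−k₂τ) = e^(−0.2980) = 0.7423.
C_B = 1.35×4.39/(0.200−1.35) × (0.1338−0.7423) = (-5.153)×(-0.6085) = 3.136 mol/L.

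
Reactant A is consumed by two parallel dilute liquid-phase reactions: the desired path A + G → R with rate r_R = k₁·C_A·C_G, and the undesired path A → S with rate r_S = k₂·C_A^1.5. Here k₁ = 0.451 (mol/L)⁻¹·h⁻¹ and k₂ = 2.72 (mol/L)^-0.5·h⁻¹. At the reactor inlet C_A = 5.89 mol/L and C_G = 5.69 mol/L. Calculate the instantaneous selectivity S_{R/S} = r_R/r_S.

S_{R/S} = r_R/r_S = (k₁·C_A·C_G)/(k₂·C_A^1.5) = (k₁/k₂)·C_A^-0.5·C_G.
= (0.451×5.890×5.690) / (2.72×5.890^1.5) = 15.11/38.88 = 0.389.
The undesired path is higher order in A, so low C_A (CSTR or dilute feed) favours R.

0.389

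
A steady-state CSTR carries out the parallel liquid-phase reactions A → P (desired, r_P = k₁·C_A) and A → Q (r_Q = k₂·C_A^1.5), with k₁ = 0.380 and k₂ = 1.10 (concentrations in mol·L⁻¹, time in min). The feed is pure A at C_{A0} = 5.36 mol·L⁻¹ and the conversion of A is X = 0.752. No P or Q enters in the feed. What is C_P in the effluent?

0.929 mol·L⁻¹

Exit C_A = C_{A0}(1−X) = 5.36×0.248 = 1.329 mol·L⁻¹.
Rates in a CSTR are evaluated at the outlet concentration: r_P = 0.380×1.329 = 0.5051, r_Q = 1.10×1.329^1.5 = 1.686.
Fraction of consumed A going to P: r_P/(r_P+r_Q) = 0.2305.
C_P = 0.2305·C_{A0}·X = 0.2305×5.36×0.752 = 0.929 mol·L⁻¹.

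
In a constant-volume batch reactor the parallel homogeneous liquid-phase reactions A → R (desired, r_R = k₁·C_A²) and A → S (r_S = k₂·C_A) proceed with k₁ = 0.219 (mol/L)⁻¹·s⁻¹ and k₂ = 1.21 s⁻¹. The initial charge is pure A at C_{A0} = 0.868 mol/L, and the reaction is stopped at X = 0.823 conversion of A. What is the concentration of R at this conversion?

C_A = C_{A0}(1−X) = 0.1536 mol/L.
Along a PFR/batch, dC_S/dC_A = −r_S/(r_R+r_S) = −k₂/(k₂+k₁·C_A).
Integrating from C_{A0} to C_A: C_S = (1.21/0.219)·ln[(1.21+0.219·0.868)/(1.21+0.219·0.154)] = 5.525·ln(1.400/1.244) = 0.6547 mol/L.
Then C_R = (C_{A0}−C_A) − C_S = 0.7144 − 0.6547 = 0.05969 mol/L.

0.0597 mol/L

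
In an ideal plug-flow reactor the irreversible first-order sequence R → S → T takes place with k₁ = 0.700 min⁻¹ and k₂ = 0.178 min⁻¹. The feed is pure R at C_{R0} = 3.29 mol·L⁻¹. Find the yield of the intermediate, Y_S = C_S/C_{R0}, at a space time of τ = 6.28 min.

The intermediate concentration in a first-order A→B→C sequence is C_S = k₁C_{R0}(e^(−k₁τ) − e^(−k₂τ))/(k₂−k₁).
e^(−k₁τ) = e^(−0.700×6.28) = e^(−4.396) = 0.01233; e^(−k₂τ) = e^(−1.118) = 0.3270.
C_S = 0.700×3.29/(0.178−0.700) × (0.01233−0.3270) = (-4.412)×(-0.3147) = 1.388 mol·L⁻¹.
Y_S = C_S/C_{R0} = 1.388/3.29 = 0.422.

0.422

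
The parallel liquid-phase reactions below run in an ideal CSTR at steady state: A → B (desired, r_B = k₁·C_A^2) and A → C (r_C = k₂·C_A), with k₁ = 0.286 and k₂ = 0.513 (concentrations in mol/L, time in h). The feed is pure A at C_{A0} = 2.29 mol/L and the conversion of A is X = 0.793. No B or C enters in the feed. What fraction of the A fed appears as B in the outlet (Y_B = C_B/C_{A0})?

Exit C_A = C_{A0}(1−X) = 2.29×0.207 = 0.4740 mol/L.
Rates in a CSTR are evaluated at the outlet concentration: r_B = 0.286×0.4740^2 = 0.06427, r_C = 0.513×0.4740 = 0.2432.
Fraction of consumed A going to B: r_B/(r_B+r_C) = 0.2090.
C_B = 0.2090·C_{A0}·X = 0.2090×2.29×0.793 = 0.380 mol/L; Y_B = C_B/C_{A0} = 0.166.

0.166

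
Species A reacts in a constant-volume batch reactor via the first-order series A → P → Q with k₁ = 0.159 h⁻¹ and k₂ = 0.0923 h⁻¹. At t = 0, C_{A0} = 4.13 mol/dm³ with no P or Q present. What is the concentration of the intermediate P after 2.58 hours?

For first-order series with pure A initially, C_P(t) = k₁C_{A0}/(k₂−k₁)·(e^(−k₁t) − e^(−k₂t)).
e^(−k₁t) = e^(−0.159×2.58) = e^(−0.4102) = 0.6635; e^(−k₂t) = e^(−0.2381) = 0.7881.
C_P = 0.159×4.13/(0.0923−0.159) × (0.6635−0.7881) = (-9.845)×(-0.1246) = 1.227 mol/dm³.

1.23 mol/dm³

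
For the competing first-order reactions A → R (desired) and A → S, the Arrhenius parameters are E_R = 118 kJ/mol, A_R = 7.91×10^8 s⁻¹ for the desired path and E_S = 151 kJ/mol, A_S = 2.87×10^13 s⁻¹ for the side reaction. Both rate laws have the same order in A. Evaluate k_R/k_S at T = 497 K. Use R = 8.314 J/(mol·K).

0.0810

k_R/k_S = (A_R/A_S)·exp[−(E_R−E_S)/(RT)] = (A_R/A_S)·exp[(E_S−E_R)/(RT)].
(E_S−E_R)/(RT) = (151−118)×10³/(8.314×497) = 33000/4132 = 7.986.
k_R/k_S = (7.91×10^8/2.87×10^13)·exp(7.986) = 2.756×10^-5 × 2941 = 0.0810.
Since E_R < E_S, lowering the temperature improves selectivity toward R.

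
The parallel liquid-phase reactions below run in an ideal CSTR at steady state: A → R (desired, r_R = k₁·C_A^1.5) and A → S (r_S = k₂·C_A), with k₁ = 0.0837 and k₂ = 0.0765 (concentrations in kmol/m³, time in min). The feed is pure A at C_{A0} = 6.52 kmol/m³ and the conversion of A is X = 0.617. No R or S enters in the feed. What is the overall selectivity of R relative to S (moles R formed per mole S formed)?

Exit C_A = C_{A0}(1−X) = 6.52×0.383 = 2.497 kmol/m³.
A CSTR operates uniformly at the exit composition, giving r_R = 0.3303 and r_S = 0.1910 (each k·C_A^n at C_A = 2.497).
Overall selectivity = C_R/C_S = r_Rτ/(r_Sτ) = r_R/r_S = 1.73.

1.73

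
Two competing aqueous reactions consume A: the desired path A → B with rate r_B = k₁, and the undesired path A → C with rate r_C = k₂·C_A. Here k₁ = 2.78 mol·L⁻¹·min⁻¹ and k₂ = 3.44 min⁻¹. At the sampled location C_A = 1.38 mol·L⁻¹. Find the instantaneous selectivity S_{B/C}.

S_{B/C} = r_B/r_C = (k₁)/(k₂·C_A) = (k₁/k₂)·C_A⁻¹.
= (2.78) / (3.44×1.380) = 2.780/4.747 = 0.586.
The undesired path is higher order in A, so low C_A (CSTR or dilute feed) favours B.

0.586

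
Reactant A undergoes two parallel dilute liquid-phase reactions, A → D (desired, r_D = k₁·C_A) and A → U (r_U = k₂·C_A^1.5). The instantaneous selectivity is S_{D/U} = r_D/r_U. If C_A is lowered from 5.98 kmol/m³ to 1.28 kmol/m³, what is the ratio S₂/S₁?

2.16

S_{D/U} = (k₁/k₂)·C_A^-0.5, so S₂/S₁ = (C_{A,2}/C_{A,1})^-0.5.
= (1.28/5.98)^(-0.5) = (0.2140)^(-0.5) = 2.16.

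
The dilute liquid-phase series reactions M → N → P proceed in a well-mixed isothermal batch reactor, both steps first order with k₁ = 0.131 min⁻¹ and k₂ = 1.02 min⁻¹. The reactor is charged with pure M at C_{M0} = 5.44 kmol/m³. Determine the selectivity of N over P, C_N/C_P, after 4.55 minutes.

0.216

For first-order series with pure M initially, C_N(t) = k₁C_{M0}/(k₂−k₁)·(e^(−k₁t) − e^(−k₂t)).
e^(−k₁t) = e^(−0.131×4.55) = e^(−0.5960) = 0.5510; e^(−k₂t) = e^(−4.641) = 0.009648.
C_N = 0.131×5.44/(1.02−0.131) × (0.5510−0.009648) = 0.8016×0.5413 = 0.4339 kmol/m³.
C_M = C_{M0}e^(−k₁t) = 2.997 kmol/m³, so C_P = C_{M0}−C_M−C_N = 2.009 kmol/m³; C_N/C_P = 0.216.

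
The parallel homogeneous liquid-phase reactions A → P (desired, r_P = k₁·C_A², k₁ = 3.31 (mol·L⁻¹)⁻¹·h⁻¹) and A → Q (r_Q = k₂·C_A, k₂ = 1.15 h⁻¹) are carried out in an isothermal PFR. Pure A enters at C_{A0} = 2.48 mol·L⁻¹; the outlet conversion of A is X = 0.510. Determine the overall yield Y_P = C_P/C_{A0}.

0.427

C_A = C_{A0}(1−X) = 1.215 mol·L⁻¹.
Along a PFR/batch, dC_Q/dC_A = −r_Q/(r_P+r_Q) = −k₂/(k₂+k₁·C_A).
Integrating from C_{A0} to C_A: C_Q = (1.15/3.31)·ln[(1.15+3.31·2.48)/(1.15+3.31·1.22)] = 0.3474·ln(9.359/5.172) = 0.2060 mol·L⁻¹.
Then C_P = (C_{A0}−C_A) − C_Q = 1.265 − 0.2060 = 1.059 mol·L⁻¹.
Y_P = C_P/C_{A0} = 1.059/2.48 = 0.427.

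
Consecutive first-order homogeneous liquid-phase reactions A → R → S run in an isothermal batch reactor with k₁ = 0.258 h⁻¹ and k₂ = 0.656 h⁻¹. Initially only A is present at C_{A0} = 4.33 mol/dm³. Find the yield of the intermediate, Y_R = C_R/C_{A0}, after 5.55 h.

Solving the coupled first-order balances gives C_R(t) = [k₁/(k₂−k₁)]·C_{A0}·(e^(−k₁t) − e^(−k₂t)).
e^(−k₁t) = e^(−0.258×5.55) = e^(−1.432) = 0.2389; e^(−k₂t) = e^(−3.641) = 0.02623.
C_R = 0.258×4.33/(0.656−0.258) × (0.2389−0.02623) = 2.807×0.2126 = 0.5968 mol/dm³.
Y_R = C_R/C_{A0} = 0.5968/4.33 = 0.138.

0.138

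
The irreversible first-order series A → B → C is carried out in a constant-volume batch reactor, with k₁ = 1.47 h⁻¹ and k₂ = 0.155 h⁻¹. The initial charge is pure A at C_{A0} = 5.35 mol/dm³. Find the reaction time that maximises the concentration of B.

For first-order series the maximum of C_B occurs at t_opt = ln(k₂/k₁)/(k₂−k₁).
= ln(0.155/1.47)/(0.155−1.47) = ln(0.1054)/-1.315 = -2.250/-1.315 = 1.71 h.

1.71 h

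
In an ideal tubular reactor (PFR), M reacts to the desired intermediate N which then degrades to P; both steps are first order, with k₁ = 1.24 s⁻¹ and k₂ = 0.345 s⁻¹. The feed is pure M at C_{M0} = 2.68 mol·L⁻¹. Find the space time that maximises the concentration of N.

For first-order series the maximum of C_N occurs at τ_opt = ln(k₂/k₁)/(k₂−k₁).
= ln(0.345/1.24)/(0.345−1.24) = ln(0.2782)/-0.8950 = -1.279/-0.8950 = 1.43 s.

1.43 s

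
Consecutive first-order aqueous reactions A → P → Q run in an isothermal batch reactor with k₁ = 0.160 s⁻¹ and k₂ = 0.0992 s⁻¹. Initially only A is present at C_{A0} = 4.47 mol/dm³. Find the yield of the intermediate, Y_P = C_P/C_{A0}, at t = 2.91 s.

0.320

The intermediate concentration in a first-order A→B→C sequence is C_P = k₁C_{A0}(e^(−k₁t) − e^(−k₂t))/(k₂−k₁).
e^(−k₁t) = e^(−0.160×2.91) = e^(−0.4656) = 0.6278; e^(−k₂t) = e^(−0.2887) = 0.7493.
C_P = 0.160×4.47/(0.0992−0.160) × (0.6278−0.7493) = (-11.76)×(-0.1215) = 1.429 mol/dm³.
Y_P = C_P/C_{A0} = 1.429/4.47 = 0.320.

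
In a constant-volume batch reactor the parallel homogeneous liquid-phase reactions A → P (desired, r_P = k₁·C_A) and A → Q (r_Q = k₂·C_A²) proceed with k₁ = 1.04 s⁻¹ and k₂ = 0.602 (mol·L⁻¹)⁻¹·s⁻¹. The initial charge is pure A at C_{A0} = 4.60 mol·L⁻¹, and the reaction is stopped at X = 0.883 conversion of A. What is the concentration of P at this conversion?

C_A = C_{A0}(1−X) = 0.5382 mol·L⁻¹.
Along a PFR/batch, dC_P/dC_A = −r_P/(r_P+r_Q) = −k₁/(k₁+k₂·C_A).
Integrating from C_{A0} to C_A: C_P = (1.04/0.602)·ln[(1.04+0.602·4.60)/(1.04+0.602·0.538)] = 1.728·ln(3.809/1.364) = 1.774 mol·L⁻¹.

1.77 mol·L⁻¹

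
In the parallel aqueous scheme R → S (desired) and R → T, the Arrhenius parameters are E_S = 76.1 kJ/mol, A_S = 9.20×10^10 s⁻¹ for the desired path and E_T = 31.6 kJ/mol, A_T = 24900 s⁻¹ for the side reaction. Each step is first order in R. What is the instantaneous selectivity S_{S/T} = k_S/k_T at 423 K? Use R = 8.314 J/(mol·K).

11.8

k_S/k_T = (A_S/A_T)·exp[−(E_S−E_T)/(RT)] = (A_S/A_T)·exp[(E_T−E_S)/(RT)].
(E_T−E_S)/(RT) = (31.6−76.1)×10³/(8.314×423) = -44500/3517 = -12.65.
k_S/k_T = (9.20×10^10/24900)·exp(-12.65) = 3.695×10^6 × 3.196×10^-6 = 11.8.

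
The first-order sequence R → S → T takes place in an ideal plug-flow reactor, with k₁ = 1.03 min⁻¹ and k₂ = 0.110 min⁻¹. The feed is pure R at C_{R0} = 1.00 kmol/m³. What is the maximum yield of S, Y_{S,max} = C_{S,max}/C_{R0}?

0.765

Evaluating C_S at τ_opt = ln(k₂/k₁)/(k₂−k₁) gives C_{S,max}/C_{R0} = (k₁/k₂)^[k₂/(k₂−k₁)].
= (1.03/0.110)^(0.110/(0.110−1.03)) = (9.364)^(-0.1196) = 0.7653.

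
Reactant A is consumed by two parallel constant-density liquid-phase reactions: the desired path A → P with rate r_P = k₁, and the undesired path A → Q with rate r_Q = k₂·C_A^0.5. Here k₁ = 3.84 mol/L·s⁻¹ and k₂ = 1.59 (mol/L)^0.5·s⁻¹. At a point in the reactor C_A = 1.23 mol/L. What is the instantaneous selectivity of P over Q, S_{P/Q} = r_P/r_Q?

S_{P/Q} = r_P/r_Q = (k₁)/(k₂·C_A^0.5) = (k₁/k₂)·C_A^-0.5.
= (3.84) / (1.59×1.230^0.5) = 3.840/1.763 = 2.18.
The undesired path is higher order in A, so low C_A (CSTR or dilute feed) favours P.

2.18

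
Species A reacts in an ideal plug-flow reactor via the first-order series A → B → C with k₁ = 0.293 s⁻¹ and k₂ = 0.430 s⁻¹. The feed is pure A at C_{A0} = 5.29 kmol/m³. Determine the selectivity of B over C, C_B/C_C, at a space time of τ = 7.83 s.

For first-order series with pure A initially, C_B(τ) = k₁C_{A0}/(k₂−k₁)·(e^(−k₁τ) − e^(−k₂τ)).
e^(−k₁τ) = e^(−0.293×7.83) = e^(−2.294) = 0.1008; e^(−k₂τ) = e^(−3.367) = 0.03450.
C_B = 0.293×5.29/(0.430−0.293) × (0.1008−0.03450) = 11.31×0.06635 = 0.7506 kmol/m³.
C_A = C_{A0}e^(−k₁τ) = 0.5335 kmol/m³, so C_C = C_{A0}−C_A−C_B = 4.006 kmol/m³; C_B/C_C = 0.187.

0.187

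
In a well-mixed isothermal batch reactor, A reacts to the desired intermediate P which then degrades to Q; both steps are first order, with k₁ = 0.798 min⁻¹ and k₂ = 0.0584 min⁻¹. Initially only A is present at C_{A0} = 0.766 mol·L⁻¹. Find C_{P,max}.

At the optimum, C_{P,max}/C_{A0} = (k₁/k₂)^[k₂/(k₂−k₁)].
= (0.798/0.0584)^(0.0584/(0.0584−0.798)) = (13.66)^(-0.07896) = 0.8135.
C_{P,max} = 0.8135×0.766 = 0.623 mol·L⁻¹.

0.623 mol·L⁻¹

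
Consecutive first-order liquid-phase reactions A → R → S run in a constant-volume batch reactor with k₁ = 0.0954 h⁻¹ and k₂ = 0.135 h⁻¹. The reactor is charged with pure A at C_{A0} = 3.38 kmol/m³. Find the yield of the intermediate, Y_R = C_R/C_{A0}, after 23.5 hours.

0.155

For first-order series with pure A initially, C_R(t) = k₁C_{A0}/(k₂−k₁)·(e^(−k₁t) − e^(−k₂t)).
e^(−k₁t) = e^(−0.0954×23.5) = e^(−2.242) = 0.1063; e^(−k₂t) = e^(−3.173) = 0.04190.
C_R = 0.0954×3.38/(0.135−0.0954) × (0.1063−0.04190) = 8.143×0.06436 = 0.5240 kmol/m³.
Y_R = C_R/C_{A0} = 0.5240/3.38 = 0.155.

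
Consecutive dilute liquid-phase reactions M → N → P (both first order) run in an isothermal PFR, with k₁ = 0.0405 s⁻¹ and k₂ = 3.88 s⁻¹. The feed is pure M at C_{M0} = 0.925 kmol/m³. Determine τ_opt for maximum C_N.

1.19 s

Setting dC_N/dτ = 0 gives τ_opt = ln(k₂/k₁)/(k₂−k₁).
= ln(3.88/0.0405)/(3.88−0.0405) = ln(95.80)/3.839 = 4.562/3.839 = 1.19 s.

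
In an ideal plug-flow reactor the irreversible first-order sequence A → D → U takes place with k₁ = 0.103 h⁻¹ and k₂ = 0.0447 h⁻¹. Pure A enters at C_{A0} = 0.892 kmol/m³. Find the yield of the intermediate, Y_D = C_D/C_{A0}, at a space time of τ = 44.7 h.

The intermediate concentration in a first-order A→B→C sequence is C_D = k₁C_{A0}(e^(−k₁τ) − e^(−k₂τ))/(k₂−k₁).
e^(−k₁τ) = e^(−0.103×44.7) = e^(−4.604) = 0.01001; e^(−k₂τ) = e^(−1.998) = 0.1356.
C_D = 0.103×0.892/(0.0447−0.103) × (0.01001−0.1356) = (-1.576)×(-0.1256) = 0.1979 kmol/m³.
Y_D = C_D/C_{A0} = 0.1979/0.892 = 0.222.

0.222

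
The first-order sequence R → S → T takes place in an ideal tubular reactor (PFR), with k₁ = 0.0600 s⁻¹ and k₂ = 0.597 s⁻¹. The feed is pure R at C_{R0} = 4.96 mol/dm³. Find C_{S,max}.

0.386 mol/dm³

For a first-order series the maximum intermediate yield is C_{S,max}/C_{R0} = (k₁/k₂)^[k₂/(k₂−k₁)].
= (0.0600/0.597)^(0.597/(0.597−0.0600)) = (0.1005)^(1.112) = 0.07775.
C_{S,max} = 0.07775×4.96 = 0.386 mol/dm³.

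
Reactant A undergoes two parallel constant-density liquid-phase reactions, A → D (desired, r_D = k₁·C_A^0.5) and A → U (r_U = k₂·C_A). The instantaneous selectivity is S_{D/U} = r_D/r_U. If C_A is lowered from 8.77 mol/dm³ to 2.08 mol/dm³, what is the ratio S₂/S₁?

S_{D/U} = (k₁/k₂)·C_A^-0.5, so S₂/S₁ = (C_{A,2}/C_{A,1})^-0.5.
= (2.08/8.77)^(-0.5) = (0.2372)^(-0.5) = 2.05.

2.05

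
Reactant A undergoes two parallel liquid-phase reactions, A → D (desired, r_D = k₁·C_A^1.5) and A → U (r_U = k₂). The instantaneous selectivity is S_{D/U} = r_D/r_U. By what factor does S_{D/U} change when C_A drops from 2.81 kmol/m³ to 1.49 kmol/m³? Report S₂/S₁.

S_{D/U} = (k₁/k₂)·C_A^1.5, so S₂/S₁ = (C_{A,2}/C_{A,1})^1.5.
= (1.49/2.81)^1.5 = (0.5302)^1.5 = 0.386.

0.386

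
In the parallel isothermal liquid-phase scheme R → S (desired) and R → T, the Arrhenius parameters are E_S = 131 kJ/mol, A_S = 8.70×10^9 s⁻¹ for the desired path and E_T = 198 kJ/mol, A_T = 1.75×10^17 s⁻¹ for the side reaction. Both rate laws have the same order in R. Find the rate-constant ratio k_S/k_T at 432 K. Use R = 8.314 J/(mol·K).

Since both paths have the same order in R, the concentration cancels and S_{S/T} = k_S/k_T = (A_S/A_T)·exp[(E_T−E_S)/(RT)].
(E_T−E_S)/(RT) = (198−131)×10³/(8.314×432) = 67000/3592 = 18.65.
k_S/k_T = (8.70×10^9/1.75×10^17)·exp(18.65) = 4.971×10^-8 × 1.263×10^8 = 6.28.
Since E_S < E_T, lowering the temperature improves selectivity toward S.

6.28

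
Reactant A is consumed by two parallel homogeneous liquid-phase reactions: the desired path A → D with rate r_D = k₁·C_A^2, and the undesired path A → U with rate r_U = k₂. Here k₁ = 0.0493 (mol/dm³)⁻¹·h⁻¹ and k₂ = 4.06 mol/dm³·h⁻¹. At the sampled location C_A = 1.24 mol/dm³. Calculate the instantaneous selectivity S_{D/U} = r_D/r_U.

S_{D/U} = r_D/r_U = (k₁·C_A^2)/(k₂) = (k₁/k₂)·C_A^2.
= (0.0493×1.240^2) / (4.06) = 0.07580/4.060 = 0.0187.
Since the desired path is higher order in A, keeping C_A high (PFR or concentrated feed) favours D.

0.0187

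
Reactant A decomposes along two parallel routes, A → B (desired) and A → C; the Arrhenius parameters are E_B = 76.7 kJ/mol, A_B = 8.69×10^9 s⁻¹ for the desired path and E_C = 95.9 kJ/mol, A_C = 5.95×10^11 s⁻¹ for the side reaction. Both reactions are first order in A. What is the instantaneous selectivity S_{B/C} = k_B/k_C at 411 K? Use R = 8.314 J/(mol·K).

4.02

With equal orders, S_{B/C} = k_B/k_C = (A_B/A_C)·exp[(E_C−E_B)/(RT)].
(E_C−E_B)/(RT) = (95.9−76.7)×10³/(8.314×411) = 19200/3417 = 5.619.
k_B/k_C = (8.69×10^9/5.95×10^11)·exp(5.619) = 0.01461 × 275.6 = 4.02.
Since E_B < E_C, lowering the temperature improves selectivity toward B.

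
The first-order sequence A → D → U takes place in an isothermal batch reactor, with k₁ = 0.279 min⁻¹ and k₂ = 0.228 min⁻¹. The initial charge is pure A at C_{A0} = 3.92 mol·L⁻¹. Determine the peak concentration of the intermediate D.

1.59 mol·L⁻¹

Evaluating C_D at t_opt = ln(k₂/k₁)/(k₂−k₁) gives C_{D,max}/C_{A0} = (k₁/k₂)^[k₂/(k₂−k₁)].
= (0.279/0.228)^(0.228/(0.228−0.279)) = (1.224)^(-4.471) = 0.4056.
C_{D,max} = 0.4056×3.92 = 1.59 mol·L⁻¹.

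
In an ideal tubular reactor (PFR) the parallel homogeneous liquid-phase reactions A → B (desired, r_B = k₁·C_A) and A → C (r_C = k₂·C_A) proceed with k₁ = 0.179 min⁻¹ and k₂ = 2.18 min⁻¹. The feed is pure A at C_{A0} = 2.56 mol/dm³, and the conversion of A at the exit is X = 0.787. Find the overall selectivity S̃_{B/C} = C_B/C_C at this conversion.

C_A = C_{A0}(1−X) = 0.5453 mol/dm³.
Both paths are first order in A, so the instantaneous fraction to B is constant: dC_B/d(−C_A) = k₁/(k₁+k₂) = 0.07588.
C_B = 0.07588·(C_{A0}−C_A) = 0.07588×2.015 = 0.153 mol/dm³.
C_C = (C_{A0}−C_A)−C_B = 1.862 mol/dm³; S̃_{B/C} = 0.1529/1.862 = 0.0821.

0.0821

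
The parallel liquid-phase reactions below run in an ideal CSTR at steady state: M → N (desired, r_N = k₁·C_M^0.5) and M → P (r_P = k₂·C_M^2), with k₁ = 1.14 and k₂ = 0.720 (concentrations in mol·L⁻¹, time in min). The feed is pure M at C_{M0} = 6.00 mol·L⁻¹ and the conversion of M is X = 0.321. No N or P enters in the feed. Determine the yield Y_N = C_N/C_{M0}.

0.0518

Exit C_M = C_{M0}(1−X) = 6.00×0.679 = 4.074 mol·L⁻¹.
In a CSTR the entire volume is at exit conditions, so r_N = 1.14×4.074^0.5 = 2.301 and r_P = 0.720×4.074^2 = 11.95.
Fraction of consumed M going to N: r_N/(r_N+r_P) = 0.1615.
C_N = 0.1615·C_{M0}·X = 0.1615×6.00×0.321 = 0.311 mol·L⁻¹; Y_N = C_N/C_{M0} = 0.0518.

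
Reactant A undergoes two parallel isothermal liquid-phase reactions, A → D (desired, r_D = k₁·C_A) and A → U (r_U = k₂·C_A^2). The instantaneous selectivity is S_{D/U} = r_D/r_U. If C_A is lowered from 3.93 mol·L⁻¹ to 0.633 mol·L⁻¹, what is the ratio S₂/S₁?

6.21

S_{D/U} = (k₁/k₂)·C_A⁻¹, so S₂/S₁ = (C_{A,2}/C_{A,1})⁻¹.
= 3.93/0.633 = 6.21.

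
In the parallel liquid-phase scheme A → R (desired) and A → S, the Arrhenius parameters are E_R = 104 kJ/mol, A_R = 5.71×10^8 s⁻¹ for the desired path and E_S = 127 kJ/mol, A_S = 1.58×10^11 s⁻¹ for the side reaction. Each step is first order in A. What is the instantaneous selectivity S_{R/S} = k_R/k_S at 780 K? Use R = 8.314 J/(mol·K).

With equal orders, S_{R/S} = k_R/k_S = (A_R/A_S)·exp[(E_S−E_R)/(RT)].
(E_S−E_R)/(RT) = (127−104)×10³/(8.314×780) = 23000/6485 = 3.547.
k_R/k_S = (5.71×10^8/1.58×10^11)·exp(3.547) = 0.003614 × 34.70 = 0.125.

0.125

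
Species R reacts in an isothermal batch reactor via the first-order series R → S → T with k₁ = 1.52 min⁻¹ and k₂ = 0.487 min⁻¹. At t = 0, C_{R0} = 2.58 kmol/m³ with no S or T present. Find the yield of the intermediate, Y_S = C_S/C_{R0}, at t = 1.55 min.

Solving the coupled first-order balances gives C_S(t) = [k₁/(k₂−k₁)]·C_{R0}·(e^(−k₁t) − e^(−k₂t)).
e^(−k₁t) = e^(−1.52×1.55) = e^(−2.356) = 0.09480; e^(−k₂t) = e^(−0.7549) = 0.4701.
C_S = 1.52×2.58/(0.487−1.52) × (0.09480−0.4701) = (-3.796)×(-0.3753) = 1.425 kmol/m³.
Y_S = C_S/C_{R0} = 1.425/2.58 = 0.552.

0.552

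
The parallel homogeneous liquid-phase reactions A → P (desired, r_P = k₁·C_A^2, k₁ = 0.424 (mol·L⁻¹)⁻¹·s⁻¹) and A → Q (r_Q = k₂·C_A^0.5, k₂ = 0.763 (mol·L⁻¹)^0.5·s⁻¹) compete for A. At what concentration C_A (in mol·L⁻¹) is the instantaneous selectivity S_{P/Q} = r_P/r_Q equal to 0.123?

S_{P/Q} = (k₁/k₂)·C_A^1.5 ⇒ C_A = (S·k₂/k₁)^(1/1.5).
= (0.123×0.763/0.424)^(0.6667) = (0.2213)^(0.6667) = 0.366 mol·L⁻¹.

0.366 mol·L⁻¹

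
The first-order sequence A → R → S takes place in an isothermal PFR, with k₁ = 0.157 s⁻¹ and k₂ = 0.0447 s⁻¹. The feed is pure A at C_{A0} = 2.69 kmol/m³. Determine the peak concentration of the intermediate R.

At the optimum, C_{R,max}/C_{A0} = (k₁/k₂)^[k₂/(k₂−k₁)].
= (0.157/0.0447)^(0.0447/(0.0447−0.157)) = (3.512)^(-0.3980) = 0.6065.
C_{R,max} = 0.6065×2.69 = 1.63 kmol/m³.

1.63 kmol/m³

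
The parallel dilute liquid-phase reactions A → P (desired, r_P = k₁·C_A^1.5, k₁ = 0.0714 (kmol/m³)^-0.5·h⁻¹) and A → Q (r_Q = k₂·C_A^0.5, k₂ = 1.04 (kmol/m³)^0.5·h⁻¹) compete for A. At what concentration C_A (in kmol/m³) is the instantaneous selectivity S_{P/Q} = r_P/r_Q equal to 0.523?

S_{P/Q} = (k₁/k₂)·C_A ⇒ C_A = S·k₂/k₁.
= 0.523×1.04/0.0714 = 7.62 kmol/m³.

7.62 kmol/m³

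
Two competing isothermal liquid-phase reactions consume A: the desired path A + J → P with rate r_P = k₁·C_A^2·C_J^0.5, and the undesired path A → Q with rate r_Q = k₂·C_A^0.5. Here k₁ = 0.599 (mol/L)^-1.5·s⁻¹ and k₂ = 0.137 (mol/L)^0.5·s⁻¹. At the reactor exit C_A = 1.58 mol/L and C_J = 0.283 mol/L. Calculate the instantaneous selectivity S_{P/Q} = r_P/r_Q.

4.62

S_{P/Q} = r_P/r_Q = (k₁·C_A^2·C_J^0.5)/(k₂·C_A^0.5) = (k₁/k₂)·C_A^1.5·C_J^0.5.
= (0.599×1.580^2×0.2830^0.5) / (0.137×1.580^0.5) = 0.7955/0.1722 = 4.62.
Since the desired path is higher order in A, keeping C_A high (PFR or concentrated feed) favours P.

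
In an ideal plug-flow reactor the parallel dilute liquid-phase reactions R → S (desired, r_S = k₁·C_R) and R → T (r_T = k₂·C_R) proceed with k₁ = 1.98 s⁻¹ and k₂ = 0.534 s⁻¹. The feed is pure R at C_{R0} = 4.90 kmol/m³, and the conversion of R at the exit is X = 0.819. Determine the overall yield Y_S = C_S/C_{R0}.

C_R = C_{R0}(1−X) = 0.8869 kmol/m³.
Both paths are first order in R, so the instantaneous fraction to S is constant: dC_S/d(−C_R) = k₁/(k₁+k₂) = 0.7876.
C_S = 0.7876·(C_{R0}−C_R) = 0.7876×4.013 = 3.16 kmol/m³.
Y_S = C_S/C_{R0} = 3.161/4.90 = 0.645.

0.645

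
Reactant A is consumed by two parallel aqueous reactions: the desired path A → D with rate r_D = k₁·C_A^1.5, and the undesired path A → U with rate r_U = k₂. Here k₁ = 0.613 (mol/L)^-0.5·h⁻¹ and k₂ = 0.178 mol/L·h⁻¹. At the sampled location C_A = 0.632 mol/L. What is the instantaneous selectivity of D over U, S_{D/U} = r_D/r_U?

1.73

S_{D/U} = r_D/r_U = (k₁·C_A^1.5)/(k₂) = (k₁/k₂)·C_A^1.5.
= (0.613×0.6320^1.5) / (0.178) = 0.3080/0.1780 = 1.73.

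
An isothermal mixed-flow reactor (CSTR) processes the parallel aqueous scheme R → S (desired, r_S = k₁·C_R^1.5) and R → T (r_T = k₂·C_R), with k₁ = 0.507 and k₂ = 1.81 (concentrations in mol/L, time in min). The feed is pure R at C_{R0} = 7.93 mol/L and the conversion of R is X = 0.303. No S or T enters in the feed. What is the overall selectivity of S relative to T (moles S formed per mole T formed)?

Exit C_R = C_{R0}(1−X) = 7.93×0.697 = 5.527 mol/L.
Rates in a CSTR are evaluated at the outlet concentration: r_S = 0.507×5.527^1.5 = 6.588, r_T = 1.81×5.527 = 10.00.
Overall selectivity = C_S/C_T = r_Sτ/(r_Tτ) = r_S/r_T = 0.659.

0.659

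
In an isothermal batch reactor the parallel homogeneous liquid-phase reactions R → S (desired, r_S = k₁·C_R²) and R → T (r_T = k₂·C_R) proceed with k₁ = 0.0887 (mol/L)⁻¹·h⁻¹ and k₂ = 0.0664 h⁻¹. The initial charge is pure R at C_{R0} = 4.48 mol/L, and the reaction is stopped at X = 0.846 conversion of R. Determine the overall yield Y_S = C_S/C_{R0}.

0.630

C_R = C_{R0}(1−X) = 0.6899 mol/L.
Along a PFR/batch, dC_T/dC_R = −r_T/(r_S+r_T) = −k₂/(k₂+k₁·C_R).
Integrating from C_{R0} to C_R: C_T = (0.0664/0.0887)·ln[(0.0664+0.0887·4.48)/(0.0664+0.0887·0.690)] = 0.7486·ln(0.4638/0.1276) = 0.9661 mol/L.
Then C_S = (C_{R0}−C_R) − C_T = 3.790 − 0.9661 = 2.824 mol/L.
Y_S = C_S/C_{R0} = 2.824/4.48 = 0.630.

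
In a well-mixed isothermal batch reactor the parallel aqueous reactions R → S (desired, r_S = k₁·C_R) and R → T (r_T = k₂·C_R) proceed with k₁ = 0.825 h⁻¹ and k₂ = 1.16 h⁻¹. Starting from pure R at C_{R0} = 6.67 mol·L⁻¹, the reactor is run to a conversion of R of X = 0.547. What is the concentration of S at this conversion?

C_R = C_{R0}(1−X) = 3.022 mol·L⁻¹.
Both paths are first order in R, so the instantaneous fraction to S is constant: dC_S/d(−C_R) = k₁/(k₁+k₂) = 0.4156.
C_S = 0.4156·(C_{R0}−C_R) = 0.4156×3.648 = 1.52 mol·L⁻¹.

1.52 mol·L⁻¹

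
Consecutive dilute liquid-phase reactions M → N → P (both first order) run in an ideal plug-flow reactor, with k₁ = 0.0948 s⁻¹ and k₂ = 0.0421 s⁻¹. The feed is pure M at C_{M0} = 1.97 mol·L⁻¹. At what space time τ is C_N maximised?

15.4 s

For first-order series the maximum of C_N occurs at τ_opt = ln(k₂/k₁)/(k₂−k₁).
= ln(0.0421/0.0948)/(0.0421−0.0948) = ln(0.4441)/-0.05270 = -0.8117/-0.05270 = 15.4 s.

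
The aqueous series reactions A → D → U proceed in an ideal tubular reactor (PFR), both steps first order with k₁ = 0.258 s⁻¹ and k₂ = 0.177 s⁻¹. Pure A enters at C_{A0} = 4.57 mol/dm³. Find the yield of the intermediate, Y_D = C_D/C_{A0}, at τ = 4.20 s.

Solving the coupled first-order balances gives C_D(τ) = [k₁/(k₂−k₁)]·C_{A0}·(e^(−k₁τ) − e^(−k₂τ)).
e^(−k₁τ) = e^(−0.258×4.20) = e^(−1.084) = 0.3384; e^(−k₂τ) = e^(−0.7434) = 0.4755.
C_D = 0.258×4.57/(0.177−0.258) × (0.3384−0.4755) = (-14.56)×(-0.1371) = 1.996 mol/dm³.
Y_D = C_D/C_{A0} = 1.996/4.57 = 0.437.

0.437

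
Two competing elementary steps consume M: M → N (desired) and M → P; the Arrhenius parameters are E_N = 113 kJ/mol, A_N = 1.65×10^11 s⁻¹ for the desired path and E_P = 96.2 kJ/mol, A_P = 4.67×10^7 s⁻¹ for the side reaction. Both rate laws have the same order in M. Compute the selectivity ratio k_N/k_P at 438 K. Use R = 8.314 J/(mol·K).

With equal orders, S_{N/P} = k_N/k_P = (A_N/A_P)·exp[(E_P−E_N)/(RT)].
(E_P−E_N)/(RT) = (96.2−113)×10³/(8.314×438) = -16800/3642 = -4.613.
k_N/k_P = (1.65×10^11/4.67×10^7)·exp(-4.613) = 3533 × 0.009918 = 35.0.

35.0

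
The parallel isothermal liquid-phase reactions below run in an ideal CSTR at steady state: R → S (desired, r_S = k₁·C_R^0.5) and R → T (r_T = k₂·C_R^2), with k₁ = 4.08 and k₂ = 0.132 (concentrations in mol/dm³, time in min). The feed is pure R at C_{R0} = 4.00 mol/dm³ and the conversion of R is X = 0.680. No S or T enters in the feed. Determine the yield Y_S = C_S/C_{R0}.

0.650

Exit C_R = C_{R0}(1−X) = 4.00×0.320 = 1.280 mol/dm³.
Rates in a CSTR are evaluated at the outlet concentration: r_S = 4.08×1.280^0.5 = 4.616, r_T = 0.132×1.280^2 = 0.2163.
Fraction of consumed R going to S: r_S/(r_S+r_T) = 0.9552.
C_S = 0.9552·C_{R0}·X = 0.9552×4.00×0.680 = 2.60 mol/dm³; Y_S = C_S/C_{R0} = 0.650.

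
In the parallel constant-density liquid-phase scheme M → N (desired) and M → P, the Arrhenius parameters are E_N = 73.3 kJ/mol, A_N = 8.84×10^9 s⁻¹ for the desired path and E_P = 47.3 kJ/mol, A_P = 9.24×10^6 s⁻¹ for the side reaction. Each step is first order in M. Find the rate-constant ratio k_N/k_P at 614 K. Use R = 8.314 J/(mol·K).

Since both paths have the same order in M, the concentration cancels and S_{N/P} = k_N/k_P = (A_N/A_P)·exp[(E_P−E_N)/(RT)].
(E_P−E_N)/(RT) = (47.3−73.3)×10³/(8.314×614) = -26000/5105 = -5.093.
k_N/k_P = (8.84×10^9/9.24×10^6)·exp(-5.093) = 956.7 × 0.006138 = 5.87.

5.87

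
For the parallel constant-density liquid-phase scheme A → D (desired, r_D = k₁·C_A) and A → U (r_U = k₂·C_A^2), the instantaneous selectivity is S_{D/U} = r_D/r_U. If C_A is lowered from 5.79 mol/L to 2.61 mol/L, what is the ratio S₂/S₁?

S_{D/U} = (k₁/k₂)·C_A⁻¹, so S₂/S₁ = (C_{A,2}/C_{A,1})⁻¹.
= 5.79/2.61 = 2.22.
Selectivity toward D rises as C_A falls — low-concentration operation is favoured.

2.22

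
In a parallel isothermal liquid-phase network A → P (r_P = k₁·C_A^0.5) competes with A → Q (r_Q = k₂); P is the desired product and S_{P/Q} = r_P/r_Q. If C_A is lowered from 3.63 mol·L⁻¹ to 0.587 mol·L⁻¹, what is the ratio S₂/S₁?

0.402

S_{P/Q} = (k₁/k₂)·C_A^0.5, so S₂/S₁ = (C_{A,2}/C_{A,1})^0.5.
= (0.587/3.63)^0.5 = (0.1617)^0.5 = 0.402.
Selectivity toward P falls as C_A falls — high-concentration operation is favoured.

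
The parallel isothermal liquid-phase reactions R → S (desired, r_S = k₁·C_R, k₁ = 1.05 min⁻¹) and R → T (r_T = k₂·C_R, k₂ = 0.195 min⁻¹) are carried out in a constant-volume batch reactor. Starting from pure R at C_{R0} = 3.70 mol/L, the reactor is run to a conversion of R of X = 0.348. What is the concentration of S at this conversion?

C_R = C_{R0}(1−X) = 2.412 mol/L.
Both paths are first order in R, so the instantaneous fraction to S is constant: dC_S/d(−C_R) = k₁/(k₁+k₂) = 0.8434.
C_S = 0.8434·(C_{R0}−C_R) = 0.8434×1.288 = 1.09 mol/L.

1.09 mol/L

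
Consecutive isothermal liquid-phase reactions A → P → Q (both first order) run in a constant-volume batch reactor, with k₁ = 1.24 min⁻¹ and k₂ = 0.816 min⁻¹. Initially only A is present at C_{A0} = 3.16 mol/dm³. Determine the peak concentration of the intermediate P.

At the optimum, C_{P,max}/C_{A0} = (k₁/k₂)^[k₂/(k₂−k₁)].
= (1.24/0.816)^(0.816/(0.816−1.24)) = (1.520)^(-1.925) = 0.4469.
C_{P,max} = 0.4469×3.16 = 1.41 mol/dm³.

1.41 mol/dm³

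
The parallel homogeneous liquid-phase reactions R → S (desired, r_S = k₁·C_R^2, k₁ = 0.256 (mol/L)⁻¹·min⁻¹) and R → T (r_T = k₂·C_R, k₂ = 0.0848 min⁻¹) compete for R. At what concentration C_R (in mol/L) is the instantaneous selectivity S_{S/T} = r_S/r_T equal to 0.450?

0.149 mol/L

S_{S/T} = (k₁/k₂)·C_R ⇒ C_R = S·k₂/k₁.
= 0.450×0.0848/0.256 = 0.149 mol/L.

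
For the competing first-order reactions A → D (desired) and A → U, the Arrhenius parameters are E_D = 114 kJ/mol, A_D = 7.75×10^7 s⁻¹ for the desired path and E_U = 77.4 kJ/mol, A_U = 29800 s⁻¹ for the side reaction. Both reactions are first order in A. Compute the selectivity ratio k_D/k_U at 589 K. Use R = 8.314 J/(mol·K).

1.48

With equal orders, S_{D/U} = k_D/k_U = (A_D/A_U)·exp[(E_U−E_D)/(RT)].
(E_U−E_D)/(RT) = (77.4−114)×10³/(8.314×589) = -36600/4897 = -7.474.
k_D/k_U = (7.75×10^7/29800)·exp(-7.474) = 2601 × 5.676×10^-4 = 1.48.
Since E_D > E_U, raising the temperature improves selectivity toward D.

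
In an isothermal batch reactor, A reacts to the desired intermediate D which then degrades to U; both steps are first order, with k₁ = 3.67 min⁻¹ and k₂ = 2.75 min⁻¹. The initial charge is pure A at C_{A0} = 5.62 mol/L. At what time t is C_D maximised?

0.314 min

Setting dC_D/dt = 0 gives t_opt = ln(k₂/k₁)/(k₂−k₁).
= ln(2.75/3.67)/(2.75−3.67) = ln(0.7493)/-0.9200 = -0.2886/-0.9200 = 0.314 min.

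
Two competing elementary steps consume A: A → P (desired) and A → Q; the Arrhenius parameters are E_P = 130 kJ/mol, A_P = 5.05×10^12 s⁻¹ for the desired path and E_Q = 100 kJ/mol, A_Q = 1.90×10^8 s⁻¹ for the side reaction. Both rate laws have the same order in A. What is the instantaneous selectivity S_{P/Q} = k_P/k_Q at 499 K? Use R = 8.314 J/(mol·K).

19.2

Since both paths have the same order in A, the concentration cancels and S_{P/Q} = k_P/k_Q = (A_P/A_Q)·exp[(E_Q−E_P)/(RT)].
(E_Q−E_P)/(RT) = (100−130)×10³/(8.314×499) = -30000/4149 = -7.231.
k_P/k_Q = (5.05×10^12/1.90×10^8)·exp(-7.231) = 26579 × 7.236×10^-4 = 19.2.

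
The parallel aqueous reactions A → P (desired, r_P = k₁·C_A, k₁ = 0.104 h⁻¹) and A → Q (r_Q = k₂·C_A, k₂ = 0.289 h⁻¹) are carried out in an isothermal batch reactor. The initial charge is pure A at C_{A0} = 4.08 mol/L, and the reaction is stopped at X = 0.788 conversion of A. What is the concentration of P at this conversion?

C_A = C_{A0}(1−X) = 0.8650 mol/L.
Both paths are first order in A, so the instantaneous fraction to P is constant: dC_P/d(−C_A) = k₁/(k₁+k₂) = 0.2646.
C_P = 0.2646·(C_{A0}−C_A) = 0.2646×3.215 = 0.851 mol/L.

0.851 mol/L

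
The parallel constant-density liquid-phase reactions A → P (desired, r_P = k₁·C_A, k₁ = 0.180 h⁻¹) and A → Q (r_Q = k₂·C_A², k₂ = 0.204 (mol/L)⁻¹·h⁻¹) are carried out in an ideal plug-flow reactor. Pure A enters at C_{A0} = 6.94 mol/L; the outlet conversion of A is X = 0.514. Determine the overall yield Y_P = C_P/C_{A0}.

C_A = C_{A0}(1−X) = 3.373 mol/L.
Along a PFR/batch, dC_P/dC_A = −r_P/(r_P+r_Q) = −k₁/(k₁+k₂·C_A).
Integrating from C_{A0} to C_A: C_P = (0.180/0.204)·ln[(0.180+0.204·6.94)/(0.180+0.204·3.37)] = 0.8824·ln(1.596/0.8681) = 0.5372 mol/L.
Y_P = C_P/C_{A0} = 0.5372/6.94 = 0.0774.

0.0774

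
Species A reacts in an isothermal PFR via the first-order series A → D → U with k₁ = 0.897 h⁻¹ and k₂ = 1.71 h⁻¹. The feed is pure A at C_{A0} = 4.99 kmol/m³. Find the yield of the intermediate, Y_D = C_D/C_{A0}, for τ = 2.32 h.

0.117

The intermediate concentration in a first-order A→B→C sequence is C_D = k₁C_{A0}(e^(−k₁τ) − e^(−k₂τ))/(k₂−k₁).
e^(−k₁τ) = e^(−0.897×2.32) = e^(−2.081) = 0.1248; e^(−k₂τ) = e^(−3.967) = 0.01893.
C_D = 0.897×4.99/(1.71−0.897) × (0.1248−0.01893) = 5.506×0.1059 = 0.5829 kmol/m³.
Y_D = C_D/C_{A0} = 0.5829/4.99 = 0.117.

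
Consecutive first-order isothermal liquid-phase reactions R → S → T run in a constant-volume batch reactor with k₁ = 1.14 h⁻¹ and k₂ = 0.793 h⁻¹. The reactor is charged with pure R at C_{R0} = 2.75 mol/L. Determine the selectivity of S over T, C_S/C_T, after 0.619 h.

Solving the coupled first-order balances gives C_S(t) = [k₁/(k₂−k₁)]·C_{R0}·(e^(−k₁t) − e^(−k₂t)).
e^(−k₁t) = e^(−1.14×0.619) = e^(−0.7057) = 0.4938; e^(−k₂t) = e^(−0.4909) = 0.6121.
C_S = 1.14×2.75/(0.793−1.14) × (0.4938−0.6121) = (-9.035)×(-0.1183) = 1.069 mol/L.
C_R = C_{R0}e^(−k₁t) = 1.358 mol/L, so C_T = C_{R0}−C_R−C_S = 0.3232 mol/L; C_S/C_T = 3.31.

3.31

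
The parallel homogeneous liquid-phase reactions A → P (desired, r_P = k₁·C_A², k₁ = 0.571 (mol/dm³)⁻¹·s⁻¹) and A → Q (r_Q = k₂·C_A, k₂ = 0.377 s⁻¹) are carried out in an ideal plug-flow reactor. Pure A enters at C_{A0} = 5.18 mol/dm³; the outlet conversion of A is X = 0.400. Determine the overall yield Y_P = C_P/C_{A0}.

C_A = C_{A0}(1−X) = 3.108 mol/dm³.
Along a PFR/batch, dC_Q/dC_A = −r_Q/(r_P+r_Q) = −k₂/(k₂+k₁·C_A).
Integrating from C_{A0} to C_A: C_Q = (0.377/0.571)·ln[(0.377+0.571·5.18)/(0.377+0.571·3.11)] = 0.6602·ln(3.335/2.152) = 0.2893 mol/dm³.
Then C_P = (C_{A0}−C_A) − C_Q = 2.072 − 0.2893 = 1.783 mol/dm³.
Y_P = C_P/C_{A0} = 1.783/5.18 = 0.344.

0.344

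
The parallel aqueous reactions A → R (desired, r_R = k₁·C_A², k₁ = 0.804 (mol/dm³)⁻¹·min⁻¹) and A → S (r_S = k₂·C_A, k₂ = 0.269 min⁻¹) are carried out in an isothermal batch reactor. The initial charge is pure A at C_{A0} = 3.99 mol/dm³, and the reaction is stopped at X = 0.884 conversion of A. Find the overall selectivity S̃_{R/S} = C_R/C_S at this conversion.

C_A = C_{A0}(1−X) = 0.4628 mol/dm³.
Along a PFR/batch, dC_S/dC_A = −r_S/(r_R+r_S) = −k₂/(k₂+k₁·C_A).
Integrating from C_{A0} to C_A: C_S = (0.269/0.804)·ln[(0.269+0.804·3.99)/(0.269+0.804·0.463)] = 0.3346·ln(3.477/0.6411) = 0.5657 mol/dm³.
Then C_R = (C_{A0}−C_A) − C_S = 3.527 − 0.5657 = 2.961 mol/dm³.
S̃_{R/S} = C_R/C_S = 2.961/0.5657 = 5.24.

5.24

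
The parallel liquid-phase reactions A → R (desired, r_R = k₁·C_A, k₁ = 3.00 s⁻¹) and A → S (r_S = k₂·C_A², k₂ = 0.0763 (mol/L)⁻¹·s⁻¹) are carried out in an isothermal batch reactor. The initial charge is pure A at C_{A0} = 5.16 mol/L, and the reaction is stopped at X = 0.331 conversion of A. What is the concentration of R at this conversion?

C_A = C_{A0}(1−X) = 3.452 mol/L.
Along a PFR/batch, dC_R/dC_A = −r_R/(r_R+r_S) = −k₁/(k₁+k₂·C_A).
Integrating from C_{A0} to C_A: C_R = (3.00/0.0763)·ln[(3.00+0.0763·5.16)/(3.00+0.0763·3.45)] = 39.32·ln(3.394/3.263) = 1.540 mol/L.

1.54 mol/L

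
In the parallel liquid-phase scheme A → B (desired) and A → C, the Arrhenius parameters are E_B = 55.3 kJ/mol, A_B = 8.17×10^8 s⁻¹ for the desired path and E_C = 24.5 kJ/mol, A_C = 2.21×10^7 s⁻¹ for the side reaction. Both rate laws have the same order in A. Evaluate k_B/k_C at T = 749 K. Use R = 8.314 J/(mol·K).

Since both paths have the same order in A, the concentration cancels and S_{B/C} = k_B/k_C = (A_B/A_C)·exp[(E_C−E_B)/(RT)].
(E_C−E_B)/(RT) = (24.5−55.3)×10³/(8.314×749) = -30800/6227 = -4.946.
k_B/k_C = (8.17×10^8/2.21×10^7)·exp(-4.946) = 36.97 × 0.007111 = 0.263.
Since E_B > E_C, raising the temperature improves selectivity toward B.

0.263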